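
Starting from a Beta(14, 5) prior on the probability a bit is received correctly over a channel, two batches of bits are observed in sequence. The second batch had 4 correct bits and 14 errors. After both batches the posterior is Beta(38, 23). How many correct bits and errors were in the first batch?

20 correct bits and 4 errors

Because Beta–binomial updating is additive in the counts, the combined data contributed (α_post−α_prior, β_post−β_prior) successes and failures.
Total across both batches: 38−14=24 correct bits, 23−5=18 errors.
Subtract the second batch: 24−4=20 correct bits and 18−14=4 errors.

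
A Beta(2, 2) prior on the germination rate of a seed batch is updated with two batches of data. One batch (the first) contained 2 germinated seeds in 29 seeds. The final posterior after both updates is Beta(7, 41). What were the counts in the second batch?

Sequential conjugate updates are equivalent to a single update on the pooled data, so total successes = posterior α − prior α and total failures = posterior β − prior β.
Total across both batches: 7−2=5 germinated seeds, 41−2=39 non-germinating seeds.
Subtract the first batch: 5−2=3 germinated seeds and 39−27=12 non-germinating seeds.

3 germinated seeds and 12 non-germinating seeds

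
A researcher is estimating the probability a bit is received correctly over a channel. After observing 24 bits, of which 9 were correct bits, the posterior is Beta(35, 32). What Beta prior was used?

Beta is conjugate to the binomial likelihood: posterior = Beta(α+s, β+f).
Subtract the data counts: 35−9=26, 32−15=17.

Beta(26, 17)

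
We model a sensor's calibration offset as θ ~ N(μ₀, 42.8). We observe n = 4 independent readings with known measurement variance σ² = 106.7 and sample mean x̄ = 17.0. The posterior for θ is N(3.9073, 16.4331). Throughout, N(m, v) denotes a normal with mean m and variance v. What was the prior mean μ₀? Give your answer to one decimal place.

μ₀ = -17.1

With known observation variance, the Normal–Normal posterior has precision τ_n = τ₀ + n/σ² and mean μ_n = (τ₀μ₀ + (n/σ²)x̄)/τ_n.
Here τ₀ = 1/42.8 = 0.023364 and τ_data = 4/106.7 = 0.037488, so τ_n = 0.060852.
Rearranging for μ₀: μ₀ = (μ_n·τ_n − τ_data·x̄)/τ₀ = (3.9073·0.060852 − 0.037488·17.0) / 0.023364 = -0.399529/0.023364 ≈ -17.1.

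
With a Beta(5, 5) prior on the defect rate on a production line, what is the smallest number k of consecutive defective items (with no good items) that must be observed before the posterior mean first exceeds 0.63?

k = 4

After k defective items and 0 good items the posterior is Beta(5+k, 5), with mean (5+k)/(5+5+k).
Set (5+k)/(10+k) > 0.63 and solve: k > (0.63·10 − 5)/(1 − 0.63) = 3.514.
The smallest integer exceeding 3.514 is 4.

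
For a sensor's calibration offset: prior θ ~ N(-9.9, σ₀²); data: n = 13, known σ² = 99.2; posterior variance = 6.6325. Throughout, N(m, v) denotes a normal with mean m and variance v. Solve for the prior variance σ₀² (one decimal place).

σ₀² = 50.7

For the Normal–Normal model with known σ², precisions add: τ_n = τ₀ + n/σ².
So 1/σ₀² = 1/6.6325 − 13/99.2 = 0.150773 − 0.131048 = 0.019725.
Hence σ₀² = 1/0.019725 ≈ 50.7.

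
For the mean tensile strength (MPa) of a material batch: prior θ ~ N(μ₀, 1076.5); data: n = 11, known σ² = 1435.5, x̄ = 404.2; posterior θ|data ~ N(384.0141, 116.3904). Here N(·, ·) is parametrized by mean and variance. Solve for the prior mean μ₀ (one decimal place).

μ₀ = 217.5

The posterior mean is a precision-weighted average: μ_n = (τ₀μ₀ + τ_data·x̄)/(τ₀+τ_data), with τ₀=1/σ₀² and τ_data=n/σ².
Here τ₀ = 1/1076.5 = 0.000929 and τ_data = 11/1435.5 = 0.007663, so τ_n = 0.008592.
Rearranging for μ₀: μ₀ = (μ_n·τ_n − τ_data·x̄)/τ₀ = (384.0141·0.008592 − 0.007663·404.2) / 0.000929 = 0.202065/0.000929 ≈ 217.5.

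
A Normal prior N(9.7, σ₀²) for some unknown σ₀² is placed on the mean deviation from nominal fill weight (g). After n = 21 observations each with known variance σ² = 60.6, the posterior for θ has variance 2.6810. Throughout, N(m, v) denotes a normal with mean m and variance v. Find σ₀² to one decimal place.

σ₀² = 37.8

For the Normal–Normal model with known σ², precisions add: τ_n = τ₀ + n/σ².
So 1/σ₀² = 1/2.6810 − 21/60.6 = 0.372995 − 0.346535 = 0.026460.
Hence σ₀² = 1/0.026460 ≈ 37.8.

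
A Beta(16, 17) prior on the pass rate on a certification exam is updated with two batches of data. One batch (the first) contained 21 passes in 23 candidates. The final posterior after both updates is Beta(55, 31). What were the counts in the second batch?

Sequential conjugate updates are equivalent to a single update on the pooled data, so total successes = posterior α − prior α and total failures = posterior β − prior β.
Total across both batches: 55−16=39 passes, 31−17=14 failures.
Subtract the first batch: 39−21=18 passes and 14−2=12 failures.

18 passes and 12 failures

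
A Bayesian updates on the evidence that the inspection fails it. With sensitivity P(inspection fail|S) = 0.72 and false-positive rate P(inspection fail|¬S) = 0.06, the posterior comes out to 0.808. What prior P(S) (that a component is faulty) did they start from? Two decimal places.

In odds form, posterior odds = prior odds × likelihood ratio, so prior odds = posterior odds ÷ LR.
Posterior odds = 0.808/(1−0.808) = 4.2083. LR = 0.72/0.06 = 12.0000.
Prior odds = 4.2083/12.0000 = 0.3507, so P(S) = 0.3507/(1+0.3507) ≈ 0.26.

P(S) = 0.26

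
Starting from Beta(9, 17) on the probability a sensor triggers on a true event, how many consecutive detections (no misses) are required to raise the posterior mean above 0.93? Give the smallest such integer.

After k detections and 0 misses the posterior is Beta(9+k, 17), with mean (9+k)/(9+17+k).
Set (9+k)/(26+k) > 0.93 and solve: k > (0.93·26 − 9)/(1 − 0.93) = 216.857.
The smallest integer exceeding 216.857 is 217, and checking k=217: (226)/(243) = 0.9300 > 0.93.

k = 217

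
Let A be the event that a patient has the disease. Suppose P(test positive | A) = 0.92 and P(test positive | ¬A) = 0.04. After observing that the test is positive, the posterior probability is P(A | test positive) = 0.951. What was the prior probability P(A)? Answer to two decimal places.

P(A) = 0.46

Bayes' rule in odds form gives O(A|E) = O(A)·[P(E|A)/P(E|¬A)], hence O(A) = O(A|E)/LR.
Posterior odds = 0.951/(1−0.951) = 19.4082. LR = 0.92/0.04 = 23.0000.
Prior odds = 19.4082/23.0000 = 0.8438, so P(A) = 0.8438/(1+0.8438) ≈ 0.46.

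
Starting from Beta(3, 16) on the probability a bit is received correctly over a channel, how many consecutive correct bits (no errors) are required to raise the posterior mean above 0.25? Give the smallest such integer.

k = 3

After k correct bits and 0 errors the posterior is Beta(3+k, 16), with mean (3+k)/(3+16+k).
Set (3+k)/(19+k) > 0.25 and solve: k > (0.25·19 − 3)/(1 − 0.25) = 2.333.
The smallest integer exceeding 2.333 is 3.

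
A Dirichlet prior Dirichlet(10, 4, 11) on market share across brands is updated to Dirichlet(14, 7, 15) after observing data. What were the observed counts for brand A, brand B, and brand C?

counts (4, 3, 4)

For a Dirichlet(α) prior with multinomial counts c, the posterior is Dirichlet(α + c) componentwise.
Counts are posterior − prior componentwise: 14−10=4, 7−4=3, 15−11=4.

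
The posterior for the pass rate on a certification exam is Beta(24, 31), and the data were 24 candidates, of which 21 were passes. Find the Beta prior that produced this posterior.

Under Beta–binomial conjugacy the posterior parameters are (a+s, b+f).
So a = 24 − 21 = 3 and b = 31 − 3 = 28.

Beta(3, 28)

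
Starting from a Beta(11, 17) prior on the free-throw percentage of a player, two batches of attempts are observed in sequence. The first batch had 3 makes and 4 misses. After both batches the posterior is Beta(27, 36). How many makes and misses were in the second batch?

13 makes and 15 misses

Sequential conjugate updates are equivalent to a single update on the pooled data, so total successes = posterior α − prior α and total failures = posterior β − prior β.
Total across both batches: 27−11=16 makes, 36−17=19 misses.
Subtract the first batch: 16−3=13 makes and 19−4=15 misses.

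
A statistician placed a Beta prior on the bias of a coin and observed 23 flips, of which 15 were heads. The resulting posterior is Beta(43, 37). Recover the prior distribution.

Beta(28, 29)

A Beta(α, β) prior with s successes and f failures in binomial data gives a Beta(α+s, β+f) posterior.
Subtract the data counts: 43−15=28, 37−8=29.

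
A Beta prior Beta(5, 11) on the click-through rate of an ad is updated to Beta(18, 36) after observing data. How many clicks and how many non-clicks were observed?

13 clicks and 25 non-clicks

Under Beta–binomial conjugacy the posterior parameters are (α+s, β+f).
So s = 18 − 5 = 13 and f = 36 − 11 = 25.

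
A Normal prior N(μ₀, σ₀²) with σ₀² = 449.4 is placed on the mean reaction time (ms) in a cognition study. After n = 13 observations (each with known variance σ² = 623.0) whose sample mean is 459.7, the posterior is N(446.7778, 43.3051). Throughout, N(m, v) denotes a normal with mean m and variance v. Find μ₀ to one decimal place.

The posterior mean is a precision-weighted average: μ_n = (τ₀μ₀ + τ_data·x̄)/(τ₀+τ_data), with τ₀=1/σ₀² and τ_data=n/σ².
Here τ₀ = 1/449.4 = 0.002225 and τ_data = 13/623.0 = 0.020867, so τ_n = 0.023092.
Rearranging for μ₀: μ₀ = (μ_n·τ_n − τ_data·x̄)/τ₀ = (446.7778·0.023092 − 0.020867·459.7) / 0.002225 = 0.724433/0.002225 ≈ 325.6.

μ₀ = 325.6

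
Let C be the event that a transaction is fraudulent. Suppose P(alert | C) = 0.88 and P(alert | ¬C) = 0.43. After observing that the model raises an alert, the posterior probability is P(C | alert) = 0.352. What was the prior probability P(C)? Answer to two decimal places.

P(C) = 0.21

Bayes' rule in odds form gives O(C|E) = O(C)·[P(E|C)/P(E|¬C)], hence O(C) = O(C|E)/LR.
Posterior odds = 0.352/(1−0.352) = 0.5432. LR = 0.88/0.43 = 2.0465.
Prior odds = 0.5432/2.0465 = 0.2654, so P(C) = 0.2654/(1+0.2654) ≈ 0.21.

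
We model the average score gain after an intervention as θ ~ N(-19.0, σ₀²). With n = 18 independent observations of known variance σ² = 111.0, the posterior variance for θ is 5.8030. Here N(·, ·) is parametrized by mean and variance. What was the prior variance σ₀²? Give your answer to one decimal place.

Posterior precision equals prior precision plus data precision: 1/σ_n² = 1/σ₀² + n/σ².
So 1/σ₀² = 1/5.8030 − 18/111.0 = 0.172325 − 0.162162 = 0.010163.
Hence σ₀² = 1/0.010163 ≈ 98.4.

σ₀² = 98.4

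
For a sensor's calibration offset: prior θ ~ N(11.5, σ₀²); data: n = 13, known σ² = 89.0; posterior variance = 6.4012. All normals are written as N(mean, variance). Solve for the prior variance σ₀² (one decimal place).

Posterior precision equals prior precision plus data precision: 1/σ_n² = 1/σ₀² + n/σ².
So 1/σ₀² = 1/6.4012 − 13/89.0 = 0.156221 − 0.146067 = 0.010154.
Hence σ₀² = 1/0.010154 ≈ 98.5.

σ₀² = 98.5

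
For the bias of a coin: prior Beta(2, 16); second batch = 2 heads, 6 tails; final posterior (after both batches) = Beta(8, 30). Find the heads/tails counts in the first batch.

Because Beta–binomial updating is additive in the counts, the combined data contributed (α_post−α_prior, β_post−β_prior) successes and failures.
Total across both batches: 8−2=6 heads, 30−16=14 tails.
Subtract the second batch: 6−2=4 heads and 14−6=8 tails.

4 heads and 8 tails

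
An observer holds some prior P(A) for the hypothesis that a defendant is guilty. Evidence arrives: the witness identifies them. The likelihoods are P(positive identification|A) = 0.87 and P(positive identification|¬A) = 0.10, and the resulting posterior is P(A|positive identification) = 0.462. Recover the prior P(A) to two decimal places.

P(A) = 0.09

In odds form, posterior odds = prior odds × likelihood ratio, so prior odds = posterior odds ÷ LR.
Posterior odds = 0.462/(1−0.462) = 0.8587. LR = 0.87/0.10 = 8.7000.
Prior odds = 0.8587/8.7000 = 0.0987, so P(A) = 0.0987/(1+0.0987) ≈ 0.09.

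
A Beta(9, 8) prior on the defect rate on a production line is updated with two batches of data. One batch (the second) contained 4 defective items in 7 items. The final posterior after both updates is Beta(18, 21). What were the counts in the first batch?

Because Beta–binomial updating is additive in the counts, the combined data contributed (α_post−α_prior, β_post−β_prior) successes and failures.
Total across both batches: 18−9=9 defective items, 21−8=13 good items.
Subtract the second batch: 9−4=5 defective items and 13−3=10 good items.

5 defective items and 10 good items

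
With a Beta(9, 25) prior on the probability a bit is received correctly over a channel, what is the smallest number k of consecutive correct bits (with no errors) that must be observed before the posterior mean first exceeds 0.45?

After k correct bits and 0 errors the posterior is Beta(9+k, 25), with mean (9+k)/(9+25+k).
Set (9+k)/(34+k) > 0.45 and solve: k > (0.45·34 − 9)/(1 − 0.45) = 11.455.
The smallest integer exceeding 11.455 is 12, and checking k=12: (21)/(46) = 0.4565 > 0.45.

k = 12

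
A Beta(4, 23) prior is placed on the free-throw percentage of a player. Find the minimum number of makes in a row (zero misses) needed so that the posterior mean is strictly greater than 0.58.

After k makes and 0 misses the posterior is Beta(4+k, 23), with mean (4+k)/(4+23+k).
Set (4+k)/(27+k) > 0.58 and solve: k > (0.58·27 − 4)/(1 − 0.58) = 27.762.
The smallest integer exceeding 27.762 is 28.

k = 28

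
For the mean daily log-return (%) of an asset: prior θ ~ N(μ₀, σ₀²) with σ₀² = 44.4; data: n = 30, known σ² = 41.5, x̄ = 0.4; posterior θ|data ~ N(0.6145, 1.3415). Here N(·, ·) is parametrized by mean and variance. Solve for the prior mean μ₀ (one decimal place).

μ₀ = 7.5

The posterior mean is a precision-weighted average: μ_n = (τ₀μ₀ + τ_data·x̄)/(τ₀+τ_data), with τ₀=1/σ₀² and τ_data=n/σ².
Here τ₀ = 1/44.4 = 0.022523 and τ_data = 30/41.5 = 0.722892, so τ_n = 0.745415.
Rearranging for μ₀: μ₀ = (μ_n·τ_n − τ_data·x̄)/τ₀ = (0.6145·0.745415 − 0.722892·0.4) / 0.022523 = 0.168901/0.022523 ≈ 7.5.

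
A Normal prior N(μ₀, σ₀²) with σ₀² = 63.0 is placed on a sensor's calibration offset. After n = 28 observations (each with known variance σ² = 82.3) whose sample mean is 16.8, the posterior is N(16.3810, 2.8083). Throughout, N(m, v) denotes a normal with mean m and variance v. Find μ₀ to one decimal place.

With known observation variance, the Normal–Normal posterior has precision τ_n = τ₀ + n/σ² and mean μ_n = (τ₀μ₀ + (n/σ²)x̄)/τ_n.
Here τ₀ = 1/63.0 = 0.015873 and τ_data = 28/82.3 = 0.340219, so τ_n = 0.356092.
Rearranging for μ₀: μ₀ = (μ_n·τ_n − τ_data·x̄)/τ₀ = (16.3810·0.356092 − 0.340219·16.8) / 0.015873 = 0.117464/0.015873 ≈ 7.4.

μ₀ = 7.4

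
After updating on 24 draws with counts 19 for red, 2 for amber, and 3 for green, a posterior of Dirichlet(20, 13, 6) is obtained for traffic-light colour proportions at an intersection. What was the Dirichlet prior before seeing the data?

Dirichlet(1, 11, 3)

For a Dirichlet(α) prior with multinomial counts c, the posterior is Dirichlet(α + c) componentwise.
Subtract each count from the matching posterior parameter: 20−19=1, 13−2=11, 6−3=3.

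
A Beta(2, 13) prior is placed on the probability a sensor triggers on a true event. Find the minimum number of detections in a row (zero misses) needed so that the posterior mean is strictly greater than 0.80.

k = 51

After k detections and 0 misses the posterior is Beta(2+k, 13), with mean (2+k)/(2+13+k).
Set (2+k)/(15+k) > 0.80 and solve: k > (0.80·15 − 2)/(1 − 0.80) = 50.000.
The smallest integer exceeding 50.000 is 51.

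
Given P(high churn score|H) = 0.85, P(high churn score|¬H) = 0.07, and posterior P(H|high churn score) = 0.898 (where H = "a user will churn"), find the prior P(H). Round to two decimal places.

Bayes' rule in odds form gives O(H|E) = O(H)·[P(E|H)/P(E|¬H)], hence O(H) = O(H|E)/LR.
Posterior odds = 0.898/(1−0.898) = 8.8039. LR = 0.85/0.07 = 12.1429.
Prior odds = 8.8039/12.1429 = 0.7250, so P(H) = 0.7250/(1+0.7250) ≈ 0.42.

P(H) = 0.42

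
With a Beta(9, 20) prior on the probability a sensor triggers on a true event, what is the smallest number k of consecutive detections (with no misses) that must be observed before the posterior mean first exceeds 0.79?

k = 67

After k detections and 0 misses the posterior is Beta(9+k, 20), with mean (9+k)/(9+20+k).
Set (9+k)/(29+k) > 0.79 and solve: k > (0.79·29 − 9)/(1 − 0.79) = 66.238.
The smallest integer exceeding 66.238 is 67, and checking k=67: (76)/(96) = 0.7917 > 0.79.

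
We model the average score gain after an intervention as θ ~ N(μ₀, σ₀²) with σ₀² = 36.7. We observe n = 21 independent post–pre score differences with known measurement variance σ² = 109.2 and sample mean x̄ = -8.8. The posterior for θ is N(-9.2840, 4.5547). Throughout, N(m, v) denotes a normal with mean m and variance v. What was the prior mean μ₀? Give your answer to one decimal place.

With known observation variance, the Normal–Normal posterior has precision τ_n = τ₀ + n/σ² and mean μ_n = (τ₀μ₀ + (n/σ²)x̄)/τ_n.
Here τ₀ = 1/36.7 = 0.027248 and τ_data = 21/109.2 = 0.192308, so τ_n = 0.219556.
Rearranging for μ₀: μ₀ = (μ_n·τ_n − τ_data·x̄)/τ₀ = (-9.2840·0.219556 − 0.192308·-8.8) / 0.027248 = -0.346048/0.027248 ≈ -12.7.

μ₀ = -12.7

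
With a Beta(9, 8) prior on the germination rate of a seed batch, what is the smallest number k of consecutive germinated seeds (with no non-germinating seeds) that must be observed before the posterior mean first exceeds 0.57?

After k germinated seeds and 0 non-germinating seeds the posterior is Beta(9+k, 8), with mean (9+k)/(9+8+k).
Set (9+k)/(17+k) > 0.57 and solve: k > (0.57·17 − 9)/(1 − 0.57) = 1.605.
The smallest integer exceeding 1.605 is 2.

k = 2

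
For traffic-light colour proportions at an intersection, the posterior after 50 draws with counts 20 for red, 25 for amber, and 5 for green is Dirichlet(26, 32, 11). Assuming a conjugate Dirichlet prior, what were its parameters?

For a Dirichlet(α) prior with multinomial counts c, the posterior is Dirichlet(α + c) componentwise.
Subtract each count from the matching posterior parameter: 26−20=6, 32−25=7, 11−5=6.

Dirichlet(6, 7, 6)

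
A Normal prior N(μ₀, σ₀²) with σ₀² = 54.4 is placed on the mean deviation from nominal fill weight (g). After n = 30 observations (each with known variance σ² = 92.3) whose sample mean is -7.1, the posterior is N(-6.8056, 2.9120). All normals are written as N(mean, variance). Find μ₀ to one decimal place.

With known observation variance, the Normal–Normal posterior has precision τ_n = τ₀ + n/σ² and mean μ_n = (τ₀μ₀ + (n/σ²)x̄)/τ_n.
Here τ₀ = 1/54.4 = 0.018382 and τ_data = 30/92.3 = 0.325027, so τ_n = 0.343409.
Rearranging for μ₀: μ₀ = (μ_n·τ_n − τ_data·x̄)/τ₀ = (-6.8056·0.343409 − 0.325027·-7.1) / 0.018382 = -0.029413/0.018382 ≈ -1.6.

μ₀ = -1.6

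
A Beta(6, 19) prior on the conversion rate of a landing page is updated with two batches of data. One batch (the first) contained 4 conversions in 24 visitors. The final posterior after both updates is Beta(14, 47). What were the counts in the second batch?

Because Beta–binomial updating is additive in the counts, the combined data contributed (α_post−α_prior, β_post−β_prior) successes and failures.
Total across both batches: 14−6=8 conversions, 47−19=28 bounces.
Subtract the first batch: 8−4=4 conversions and 28−20=8 bounces.

4 conversions and 8 bounces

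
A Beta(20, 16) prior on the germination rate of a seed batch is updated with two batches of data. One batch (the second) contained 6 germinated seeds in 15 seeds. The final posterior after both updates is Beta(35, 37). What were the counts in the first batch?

9 germinated seeds and 12 non-germinating seeds

Sequential conjugate updates are equivalent to a single update on the pooled data, so total successes = posterior α − prior α and total failures = posterior β − prior β.
Total across both batches: 35−20=15 germinated seeds, 37−16=21 non-germinating seeds.
Subtract the second batch: 15−6=9 germinated seeds and 21−9=12 non-germinating seeds.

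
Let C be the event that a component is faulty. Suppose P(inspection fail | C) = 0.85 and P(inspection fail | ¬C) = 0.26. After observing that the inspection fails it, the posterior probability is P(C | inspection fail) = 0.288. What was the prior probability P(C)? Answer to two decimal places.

P(C) = 0.11

Bayes' rule in odds form gives O(C|E) = O(C)·[P(E|C)/P(E|¬C)], hence O(C) = O(C|E)/LR.
Posterior odds = 0.288/(1−0.288) = 0.4045. LR = 0.85/0.26 = 3.2692.
Prior odds = 0.4045/3.2692 = 0.1237, so P(C) = 0.1237/(1+0.1237) ≈ 0.11.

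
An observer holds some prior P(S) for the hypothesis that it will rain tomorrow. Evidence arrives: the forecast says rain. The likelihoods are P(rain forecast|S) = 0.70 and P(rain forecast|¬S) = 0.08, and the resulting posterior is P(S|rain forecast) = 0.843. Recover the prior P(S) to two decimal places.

In odds form, posterior odds = prior odds × likelihood ratio, so prior odds = posterior odds ÷ LR.
Posterior odds = 0.843/(1−0.843) = 5.3694. LR = 0.70/0.08 = 8.7500.
Prior odds = 5.3694/8.7500 = 0.6136, so P(S) = 0.6136/(1+0.6136) ≈ 0.38.

P(S) = 0.38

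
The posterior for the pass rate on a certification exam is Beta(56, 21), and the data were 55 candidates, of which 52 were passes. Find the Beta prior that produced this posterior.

Under Beta–binomial conjugacy the posterior parameters are (α+s, β+f).
Subtract the data counts: 56−52=4, 21−3=18.

Beta(4, 18)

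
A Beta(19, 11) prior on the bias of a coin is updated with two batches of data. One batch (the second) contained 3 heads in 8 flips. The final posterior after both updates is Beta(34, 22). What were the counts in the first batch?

12 heads and 6 tails

Because Beta–binomial updating is additive in the counts, the combined data contributed (α_post−α_prior, β_post−β_prior) successes and failures.
Total across both batches: 34−19=15 heads, 22−11=11 tails.
Subtract the second batch: 15−3=12 heads and 11−5=6 tails.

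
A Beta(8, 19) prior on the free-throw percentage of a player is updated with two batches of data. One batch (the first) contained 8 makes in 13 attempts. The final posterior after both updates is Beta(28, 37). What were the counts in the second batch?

Because Beta–binomial updating is additive in the counts, the combined data contributed (α_post−α_prior, β_post−β_prior) successes and failures.
Total across both batches: 28−8=20 makes, 37−19=18 misses.
Subtract the first batch: 20−8=12 makes and 18−5=13 misses.

12 makes and 13 misses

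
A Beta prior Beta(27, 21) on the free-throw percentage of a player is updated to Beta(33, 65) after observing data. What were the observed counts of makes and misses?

6 makes and 44 misses

Beta is conjugate to the binomial likelihood: posterior = Beta(α+s, β+f).
So s = 33 − 27 = 6 and f = 65 − 21 = 44.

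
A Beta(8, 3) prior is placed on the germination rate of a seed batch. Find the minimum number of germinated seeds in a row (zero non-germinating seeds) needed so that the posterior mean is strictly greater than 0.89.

After k germinated seeds and 0 non-germinating seeds the posterior is Beta(8+k, 3), with mean (8+k)/(8+3+k).
Set (8+k)/(11+k) > 0.89 and solve: k > (0.89·11 − 8)/(1 − 0.89) = 16.273.
The smallest integer exceeding 16.273 is 17, and checking k=17: (25)/(28) = 0.8929 > 0.89.

k = 17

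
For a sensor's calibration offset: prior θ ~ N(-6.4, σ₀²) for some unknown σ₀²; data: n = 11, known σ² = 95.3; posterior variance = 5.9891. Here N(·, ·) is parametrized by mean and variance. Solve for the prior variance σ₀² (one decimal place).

σ₀² = 19.4

For the Normal–Normal model with known σ², precisions add: τ_n = τ₀ + n/σ².
So 1/σ₀² = 1/5.9891 − 11/95.3 = 0.166970 − 0.115425 = 0.051545.
Hence σ₀² = 1/0.051545 ≈ 19.4.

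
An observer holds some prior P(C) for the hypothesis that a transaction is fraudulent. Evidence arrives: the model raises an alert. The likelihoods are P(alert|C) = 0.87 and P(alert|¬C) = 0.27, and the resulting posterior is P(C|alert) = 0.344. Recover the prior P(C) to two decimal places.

Bayes' rule in odds form gives O(C|E) = O(C)·[P(E|C)/P(E|¬C)], hence O(C) = O(C|E)/LR.
Posterior odds = 0.344/(1−0.344) = 0.5244. LR = 0.87/0.27 = 3.2222.
Prior odds = 0.5244/3.2222 = 0.1627, so P(C) = 0.1627/(1+0.1627) ≈ 0.14.

P(C) = 0.14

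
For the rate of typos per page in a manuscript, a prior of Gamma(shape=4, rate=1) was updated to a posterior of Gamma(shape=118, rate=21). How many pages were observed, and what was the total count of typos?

A Gamma(α, β) prior (rate parametrization) on a Poisson rate with n observations summing to S gives posterior Gamma(α+S, β+n).
Matching: Σxᵢ = 118 − 4 = 114 and n = 21 − 1 = 20.

n = 20 pages with total 114 typos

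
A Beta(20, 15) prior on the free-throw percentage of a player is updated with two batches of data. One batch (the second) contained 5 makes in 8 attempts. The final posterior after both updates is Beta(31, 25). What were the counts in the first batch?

6 makes and 7 misses

Because Beta–binomial updating is additive in the counts, the combined data contributed (α_post−α_prior, β_post−β_prior) successes and failures.
Total across both batches: 31−20=11 makes, 25−15=10 misses.
Subtract the second batch: 11−5=6 makes and 10−3=7 misses.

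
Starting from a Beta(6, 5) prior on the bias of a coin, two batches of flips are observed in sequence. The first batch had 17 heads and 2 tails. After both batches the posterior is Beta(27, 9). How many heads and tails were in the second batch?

4 heads and 2 tails

Sequential conjugate updates are equivalent to a single update on the pooled data, so total successes = posterior α − prior α and total failures = posterior β − prior β.
Total across both batches: 27−6=21 heads, 9−5=4 tails.
Subtract the first batch: 21−17=4 heads and 4−2=2 tails.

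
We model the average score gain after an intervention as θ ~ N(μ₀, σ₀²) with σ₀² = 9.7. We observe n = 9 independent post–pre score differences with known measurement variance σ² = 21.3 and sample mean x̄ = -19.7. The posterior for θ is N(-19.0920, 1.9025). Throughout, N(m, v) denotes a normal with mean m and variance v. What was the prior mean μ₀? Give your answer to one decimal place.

μ₀ = -16.6

The posterior mean is a precision-weighted average: μ_n = (τ₀μ₀ + τ_data·x̄)/(τ₀+τ_data), with τ₀=1/σ₀² and τ_data=n/σ².
Here τ₀ = 1/9.7 = 0.103093 and τ_data = 9/21.3 = 0.422535, so τ_n = 0.525628.
Rearranging for μ₀: μ₀ = (μ_n·τ_n − τ_data·x̄)/τ₀ = (-19.0920·0.525628 − 0.422535·-19.7) / 0.103093 = -1.711350/0.103093 ≈ -16.6.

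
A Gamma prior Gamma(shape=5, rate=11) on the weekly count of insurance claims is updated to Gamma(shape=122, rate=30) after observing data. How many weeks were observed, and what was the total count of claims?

A Gamma(α, β) prior (rate parametrization) on a Poisson rate with n observations summing to S gives posterior Gamma(α+S, β+n).
Matching: Σxᵢ = 122 − 5 = 117 and n = 30 − 11 = 19.

n = 19 weeks with total 117 claims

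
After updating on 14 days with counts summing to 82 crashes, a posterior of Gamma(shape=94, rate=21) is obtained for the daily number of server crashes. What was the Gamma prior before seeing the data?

Gamma(shape=12, rate=7)

A Gamma(α, β) prior (rate parametrization) on a Poisson rate with n observations summing to S gives posterior Gamma(α+S, β+n).
So α = 94 − 82 = 12 and β = 21 − 14 = 7.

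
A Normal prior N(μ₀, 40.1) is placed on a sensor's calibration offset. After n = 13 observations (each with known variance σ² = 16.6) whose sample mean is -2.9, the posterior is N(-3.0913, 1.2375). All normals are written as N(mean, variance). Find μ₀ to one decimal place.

With known observation variance, the Normal–Normal posterior has precision τ_n = τ₀ + n/σ² and mean μ_n = (τ₀μ₀ + (n/σ²)x̄)/τ_n.
Here τ₀ = 1/40.1 = 0.024938 and τ_data = 13/16.6 = 0.783133, so τ_n = 0.808071.
Rearranging for μ₀: μ₀ = (μ_n·τ_n − τ_data·x̄)/τ₀ = (-3.0913·0.808071 − 0.783133·-2.9) / 0.024938 = -0.226904/0.024938 ≈ -9.1.

μ₀ = -9.1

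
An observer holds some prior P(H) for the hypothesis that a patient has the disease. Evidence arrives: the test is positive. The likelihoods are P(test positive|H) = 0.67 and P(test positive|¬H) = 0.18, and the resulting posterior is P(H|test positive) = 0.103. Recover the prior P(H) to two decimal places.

P(H) = 0.03

Bayes' rule in odds form gives O(H|E) = O(H)·[P(E|H)/P(E|¬H)], hence O(H) = O(H|E)/LR.
Posterior odds = 0.103/(1−0.103) = 0.1148. LR = 0.67/0.18 = 3.7222.
Prior odds = 0.1148/3.7222 = 0.0308, so P(H) = 0.0308/(1+0.0308) ≈ 0.03.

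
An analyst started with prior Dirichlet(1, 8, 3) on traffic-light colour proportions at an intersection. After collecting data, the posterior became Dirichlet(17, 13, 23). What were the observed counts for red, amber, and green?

counts (16, 5, 20)

For a Dirichlet(α) prior with multinomial counts c, the posterior is Dirichlet(α + c) componentwise.
Counts are posterior − prior componentwise: 17−1=16, 13−8=5, 23−3=20.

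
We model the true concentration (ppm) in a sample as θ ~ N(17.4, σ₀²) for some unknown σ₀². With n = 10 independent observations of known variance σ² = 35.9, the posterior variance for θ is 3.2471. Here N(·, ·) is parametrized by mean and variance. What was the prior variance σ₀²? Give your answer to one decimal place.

σ₀² = 34.0

Posterior precision equals prior precision plus data precision: 1/σ_n² = 1/σ₀² + n/σ².
So 1/σ₀² = 1/3.2471 − 10/35.9 = 0.307967 − 0.278552 = 0.029415.
Hence σ₀² = 1/0.029415 ≈ 34.0.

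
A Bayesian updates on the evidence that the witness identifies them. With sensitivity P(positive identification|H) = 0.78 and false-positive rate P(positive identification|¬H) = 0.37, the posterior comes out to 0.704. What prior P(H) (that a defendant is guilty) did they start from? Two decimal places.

Bayes' rule in odds form gives O(H|E) = O(H)·[P(E|H)/P(E|¬H)], hence O(H) = O(H|E)/LR.
Posterior odds = 0.704/(1−0.704) = 2.3784. LR = 0.78/0.37 = 2.1081.
Prior odds = 2.3784/2.1081 = 1.1282, so P(H) = 1.1282/(1+1.1282) ≈ 0.53.

P(H) = 0.53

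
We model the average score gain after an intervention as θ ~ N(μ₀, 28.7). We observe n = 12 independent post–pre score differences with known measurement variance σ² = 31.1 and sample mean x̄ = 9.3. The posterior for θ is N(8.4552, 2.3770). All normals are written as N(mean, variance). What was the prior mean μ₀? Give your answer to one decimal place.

With known observation variance, the Normal–Normal posterior has precision τ_n = τ₀ + n/σ² and mean μ_n = (τ₀μ₀ + (n/σ²)x̄)/τ_n.
Here τ₀ = 1/28.7 = 0.034843 and τ_data = 12/31.1 = 0.385852, so τ_n = 0.420695.
Rearranging for μ₀: μ₀ = (μ_n·τ_n − τ_data·x̄)/τ₀ = (8.4552·0.420695 − 0.385852·9.3) / 0.034843 = -0.031363/0.034843 ≈ -0.9.

μ₀ = -0.9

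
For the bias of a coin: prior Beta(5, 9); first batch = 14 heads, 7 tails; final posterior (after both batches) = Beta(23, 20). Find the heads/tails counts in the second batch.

4 heads and 4 tails

Because Beta–binomial updating is additive in the counts, the combined data contributed (α_post−α_prior, β_post−β_prior) successes and failures.
Total across both batches: 23−5=18 heads, 20−9=11 tails.
Subtract the first batch: 18−14=4 heads and 11−7=4 tails.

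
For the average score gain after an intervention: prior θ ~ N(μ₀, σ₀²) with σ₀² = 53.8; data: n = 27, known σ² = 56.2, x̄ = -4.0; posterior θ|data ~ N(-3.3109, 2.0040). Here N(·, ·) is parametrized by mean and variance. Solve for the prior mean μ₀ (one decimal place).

With known observation variance, the Normal–Normal posterior has precision τ_n = τ₀ + n/σ² and mean μ_n = (τ₀μ₀ + (n/σ²)x̄)/τ_n.
Here τ₀ = 1/53.8 = 0.018587 and τ_data = 27/56.2 = 0.480427, so τ_n = 0.499014.
Rearranging for μ₀: μ₀ = (μ_n·τ_n − τ_data·x̄)/τ₀ = (-3.3109·0.499014 − 0.480427·-4.0) / 0.018587 = 0.269523/0.018587 ≈ 14.5.

μ₀ = 14.5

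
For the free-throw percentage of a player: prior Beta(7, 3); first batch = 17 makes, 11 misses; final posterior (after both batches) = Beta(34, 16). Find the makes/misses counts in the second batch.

10 makes and 2 misses

Because Beta–binomial updating is additive in the counts, the combined data contributed (α_post−α_prior, β_post−β_prior) successes and failures.
Total across both batches: 34−7=27 makes, 16−3=13 misses.
Subtract the first batch: 27−17=10 makes and 13−11=2 misses.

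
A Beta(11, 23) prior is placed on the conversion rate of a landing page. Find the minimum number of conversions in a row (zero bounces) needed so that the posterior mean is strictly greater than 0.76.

k = 62

After k conversions and 0 bounces the posterior is Beta(11+k, 23), with mean (11+k)/(11+23+k).
Set (11+k)/(34+k) > 0.76 and solve: k > (0.76·34 − 11)/(1 − 0.76) = 61.833.
The smallest integer exceeding 61.833 is 62, and checking k=62: (73)/(96) = 0.7604 > 0.76.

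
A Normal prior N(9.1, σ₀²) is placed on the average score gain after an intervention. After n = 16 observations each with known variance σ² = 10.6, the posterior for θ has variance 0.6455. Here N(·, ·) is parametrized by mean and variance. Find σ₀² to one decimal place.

σ₀² = 25.2

Posterior precision equals prior precision plus data precision: 1/σ_n² = 1/σ₀² + n/σ².
So 1/σ₀² = 1/0.6455 − 16/10.6 = 1.549187 − 1.509434 = 0.039753.
Hence σ₀² = 1/0.039753 ≈ 25.2.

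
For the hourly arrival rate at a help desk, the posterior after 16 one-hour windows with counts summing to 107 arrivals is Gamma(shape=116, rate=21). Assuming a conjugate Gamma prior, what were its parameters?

A Gamma(α, β) prior (rate parametrization) on a Poisson rate with n observations summing to S gives posterior Gamma(α+S, β+n).
So α = 116 − 107 = 9 and β = 21 − 16 = 5.

Gamma(shape=9, rate=5)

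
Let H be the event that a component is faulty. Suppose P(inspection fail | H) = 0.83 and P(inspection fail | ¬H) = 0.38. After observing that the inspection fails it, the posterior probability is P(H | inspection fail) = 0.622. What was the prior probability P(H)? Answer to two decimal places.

P(H) = 0.43

Bayes' rule in odds form gives O(H|E) = O(H)·[P(E|H)/P(E|¬H)], hence O(H) = O(H|E)/LR.
Posterior odds = 0.622/(1−0.622) = 1.6455. LR = 0.83/0.38 = 2.1842.
Prior odds = 1.6455/2.1842 = 0.7534, so P(H) = 0.7534/(1+0.7534) ≈ 0.43.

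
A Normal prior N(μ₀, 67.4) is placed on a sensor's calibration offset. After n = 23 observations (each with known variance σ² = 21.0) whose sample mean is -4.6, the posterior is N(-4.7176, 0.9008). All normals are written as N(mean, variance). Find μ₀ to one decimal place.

With known observation variance, the Normal–Normal posterior has precision τ_n = τ₀ + n/σ² and mean μ_n = (τ₀μ₀ + (n/σ²)x̄)/τ_n.
Here τ₀ = 1/67.4 = 0.014837 and τ_data = 23/21.0 = 1.095238, so τ_n = 1.110075.
Rearranging for μ₀: μ₀ = (μ_n·τ_n − τ_data·x̄)/τ₀ = (-4.7176·1.110075 − 1.095238·-4.6) / 0.014837 = -0.198795/0.014837 ≈ -13.4.

μ₀ = -13.4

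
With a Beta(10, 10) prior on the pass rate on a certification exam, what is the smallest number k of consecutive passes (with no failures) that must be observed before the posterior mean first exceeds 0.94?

k = 147

After k passes and 0 failures the posterior is Beta(10+k, 10), with mean (10+k)/(10+10+k).
Set (10+k)/(20+k) > 0.94 and solve: k > (0.94·20 − 10)/(1 − 0.94) = 146.667.
The smallest integer exceeding 146.667 is 147, and checking k=147: (157)/(167) = 0.9401 > 0.94.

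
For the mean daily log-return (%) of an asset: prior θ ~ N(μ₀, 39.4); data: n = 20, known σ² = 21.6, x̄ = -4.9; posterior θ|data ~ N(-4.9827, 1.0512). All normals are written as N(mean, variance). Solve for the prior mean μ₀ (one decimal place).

μ₀ = -8.0

With known observation variance, the Normal–Normal posterior has precision τ_n = τ₀ + n/σ² and mean μ_n = (τ₀μ₀ + (n/σ²)x̄)/τ_n.
Here τ₀ = 1/39.4 = 0.025381 and τ_data = 20/21.6 = 0.925926, so τ_n = 0.951307.
Rearranging for μ₀: μ₀ = (μ_n·τ_n − τ_data·x̄)/τ₀ = (-4.9827·0.951307 − 0.925926·-4.9) / 0.025381 = -0.203040/0.025381 ≈ -8.0.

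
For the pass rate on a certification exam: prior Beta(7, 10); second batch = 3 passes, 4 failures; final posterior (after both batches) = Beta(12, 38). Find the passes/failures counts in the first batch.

Sequential conjugate updates are equivalent to a single update on the pooled data, so total successes = posterior α − prior α and total failures = posterior β − prior β.
Total across both batches: 12−7=5 passes, 38−10=28 failures.
Subtract the second batch: 5−3=2 passes and 28−4=24 failures.

2 passes and 24 failures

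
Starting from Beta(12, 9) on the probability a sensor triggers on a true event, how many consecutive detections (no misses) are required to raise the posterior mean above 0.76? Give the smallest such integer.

After k detections and 0 misses the posterior is Beta(12+k, 9), with mean (12+k)/(12+9+k).
Set (12+k)/(21+k) > 0.76 and solve: k > (0.76·21 − 12)/(1 − 0.76) = 16.500.
The smallest integer exceeding 16.500 is 17, and checking k=17: (29)/(38) = 0.7632 > 0.76.

k = 17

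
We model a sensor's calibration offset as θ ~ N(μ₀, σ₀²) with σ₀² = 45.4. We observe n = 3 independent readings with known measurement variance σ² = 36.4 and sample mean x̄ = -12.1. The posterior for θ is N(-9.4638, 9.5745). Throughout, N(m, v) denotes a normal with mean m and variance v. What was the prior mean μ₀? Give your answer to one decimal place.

The posterior mean is a precision-weighted average: μ_n = (τ₀μ₀ + τ_data·x̄)/(τ₀+τ_data), with τ₀=1/σ₀² and τ_data=n/σ².
Here τ₀ = 1/45.4 = 0.022026 and τ_data = 3/36.4 = 0.082418, so τ_n = 0.104444.
Rearranging for μ₀: μ₀ = (μ_n·τ_n − τ_data·x̄)/τ₀ = (-9.4638·0.104444 − 0.082418·-12.1) / 0.022026 = 0.008821/0.022026 ≈ 0.4.

μ₀ = 0.4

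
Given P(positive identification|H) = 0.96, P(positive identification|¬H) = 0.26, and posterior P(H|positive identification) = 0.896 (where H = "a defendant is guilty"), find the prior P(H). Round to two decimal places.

P(H) = 0.70

Bayes' rule in odds form gives O(H|E) = O(H)·[P(E|H)/P(E|¬H)], hence O(H) = O(H|E)/LR.
Posterior odds = 0.896/(1−0.896) = 8.6154. LR = 0.96/0.26 = 3.6923.
Prior odds = 8.6154/3.6923 = 2.3333, so P(H) = 2.3333/(1+2.3333) ≈ 0.70.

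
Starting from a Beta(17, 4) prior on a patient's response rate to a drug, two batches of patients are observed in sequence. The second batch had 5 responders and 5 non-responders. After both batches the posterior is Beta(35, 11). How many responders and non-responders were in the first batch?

Sequential conjugate updates are equivalent to a single update on the pooled data, so total successes = posterior α − prior α and total failures = posterior β − prior β.
Total across both batches: 35−17=18 responders, 11−4=7 non-responders.
Subtract the second batch: 18−5=13 responders and 7−5=2 non-responders.

13 responders and 2 non-responders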